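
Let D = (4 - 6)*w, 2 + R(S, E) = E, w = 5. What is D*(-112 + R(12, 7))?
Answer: 1070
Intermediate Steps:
R(S, E) = -2 + E
D = -10 (D = (4 - 6)*5 = -2*5 = -10)
D*(-112 + R(12, 7)) = -10*(-112 + (-2 + 7)) = -10*(-112 + 5) = -10*(-107) = 1070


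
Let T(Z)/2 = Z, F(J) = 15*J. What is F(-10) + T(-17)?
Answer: -184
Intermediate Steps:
T(Z) = 2*Z
F(-10) + T(-17) = 15*(-10) + 2*(-17) = -150 - 34 = -184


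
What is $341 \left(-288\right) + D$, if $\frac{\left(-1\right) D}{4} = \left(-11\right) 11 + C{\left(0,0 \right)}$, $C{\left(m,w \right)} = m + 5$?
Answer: $-97744$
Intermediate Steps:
$C{\left(m,w \right)} = 5 + m$
$D = 464$ ($D = - 4 \left(\left(-11\right) 11 + \left(5 + 0\right)\right) = - 4 \left(-121 + 5\right) = \left(-4\right) \left(-116\right) = 464$)
$341 \left(-288\right) + D = 341 \left(-288\right) + 464 = -98208 + 464 = -97744$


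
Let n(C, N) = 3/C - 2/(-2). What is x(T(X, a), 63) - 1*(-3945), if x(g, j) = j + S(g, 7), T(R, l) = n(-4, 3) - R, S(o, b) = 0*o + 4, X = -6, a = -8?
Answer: 4012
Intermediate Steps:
S(o, b) = 4 (S(o, b) = 0 + 4 = 4)
n(C, N) = 1 + 3/C (n(C, N) = 3/C - 2*(-½) = 3/C + 1 = 1 + 3/C)
T(R, l) = ¼ - R (T(R, l) = (3 - 4)/(-4) - R = -¼*(-1) - R = ¼ - R)
x(g, j) = 4 + j (x(g, j) = j + 4 = 4 + j)
x(T(X, a), 63) - 1*(-3945) = (4 + 63) - 1*(-3945) = 67 + 3945 = 4012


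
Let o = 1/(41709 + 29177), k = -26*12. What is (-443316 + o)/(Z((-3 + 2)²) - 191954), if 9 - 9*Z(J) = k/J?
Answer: 18854938785/8162593786 ≈ 2.3099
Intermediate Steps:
k = -312
o = 1/70886 ≈ 1.4107e-5
Z(J) = 1 + 104/(3*J) (Z(J) = 1 - (-104)/(3*J) = 1 + 104/(3*J))
(-443316 + o)/(Z((-3 + 2)²) - 191954) = (-443316 + 1/70886)/((104/3 + (-3 + 2)²)/((-3 + 2)²) - 191954) = -31424897975/(70886*((104/3 + (-1)²)/((-1)²) - 191954)) = -31424897975/(70886*((104/3 + 1)/1 - 191954)) = -31424897975/(70886*(1*(107/3) - 191954)) = -31424897975/(70886*(107/3 - 191954)) = -31424897975/(70886*(-575755/3)) = -31424897975/70886*(-3/575755) = 18854938785/8162593786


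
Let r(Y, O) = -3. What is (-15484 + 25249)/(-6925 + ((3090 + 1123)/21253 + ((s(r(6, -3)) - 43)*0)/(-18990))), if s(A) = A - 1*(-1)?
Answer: -69178515/49057604 ≈ -1.4101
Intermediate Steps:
s(A) = 1 + A (s(A) = A + 1 = 1 + A)
(-15484 + 25249)/(-6925 + ((3090 + 1123)/21253 + ((s(r(6, -3)) - 43)*0)/(-18990))) = (-15484 + 25249)/(-6925 + ((3090 + 1123)/21253 + (((1 - 3) - 43)*0)/(-18990))) = 9765/(-6925 + (4213*(1/21253) + ((-2 - 43)*0)*(-1/18990))) = 9765/(-6925 + (4213/21253 - 45*0*(-1/18990))) = 9765/(-6925 + (4213/21253 + 0*(-1/18990))) = 9765/(-6925 + (4213/21253 + 0)) = 9765/(-6925 + 4213/21253) = 9765/(-147172812/21253) = 9765*(-21253/147172812) = -69178515/49057604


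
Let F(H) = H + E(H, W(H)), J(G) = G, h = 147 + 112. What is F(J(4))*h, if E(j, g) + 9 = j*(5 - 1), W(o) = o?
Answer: 2849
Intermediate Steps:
h = 259
E(j, g) = -9 + 4*j (E(j, g) = -9 + j*(5 - 1) = -9 + j*4 = -9 + 4*j)
F(H) = -9 + 5*H (F(H) = H + (-9 + 4*H) = -9 + 5*H)
F(J(4))*h = (-9 + 5*4)*259 = (-9 + 20)*259 = 11*259 = 2849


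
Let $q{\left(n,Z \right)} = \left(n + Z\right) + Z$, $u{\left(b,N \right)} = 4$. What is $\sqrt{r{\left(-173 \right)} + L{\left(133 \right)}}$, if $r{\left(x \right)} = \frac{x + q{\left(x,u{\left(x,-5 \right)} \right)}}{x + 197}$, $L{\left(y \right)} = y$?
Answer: $\frac{\sqrt{4281}}{6} \approx 10.905$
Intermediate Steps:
$q{\left(n,Z \right)} = n + 2 Z$ ($q{\left(n,Z \right)} = \left(Z + n\right) + Z = n + 2 Z$)
$r{\left(x \right)} = \frac{8 + 2 x}{197 + x}$ ($r{\left(x \right)} = \frac{x + \left(x + 2 \cdot 4\right)}{x + 197} = \frac{x + \left(x + 8\right)}{197 + x} = \frac{x + \left(8 + x\right)}{197 + x} = \frac{8 + 2 x}{197 + x}$)
$\sqrt{r{\left(-173 \right)} + L{\left(133 \right)}} = \sqrt{\frac{2 \left(4 - 173\right)}{197 - 173} + 133} = \sqrt{2 \cdot \frac{1}{24} \left(-169\right) + 133} = \sqrt{- \frac{169}{12} + 133} = \sqrt{\frac{1427}{12}} = \frac{\sqrt{4281}}{6}$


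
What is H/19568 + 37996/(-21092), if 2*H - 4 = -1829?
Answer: -381376089/206364128 ≈ -1.8481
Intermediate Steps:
H = -1825/2 (H = 2 + (½)*(-1829) = 2 - 1829/2 = -1825/2 ≈ -912.50)
H/19568 + 37996/(-21092) = -1825/2/19568 + 37996/(-21092) = -1825/2*1/19568 + 37996*(-1/21092) = -1825/39136 - 9499/5273 = -381376089/206364128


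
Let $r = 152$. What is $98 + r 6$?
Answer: $1010$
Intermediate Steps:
$98 + r 6 = 98 + 152 \cdot 6 = 98 + 912 = 1010$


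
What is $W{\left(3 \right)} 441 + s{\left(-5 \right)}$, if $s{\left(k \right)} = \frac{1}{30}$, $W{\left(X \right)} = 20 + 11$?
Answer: $\frac{410131}{30} \approx 13671.0$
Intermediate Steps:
$W{\left(X \right)} = 31$
$s{\left(k \right)} = \frac{1}{30}$
$W{\left(3 \right)} 441 + s{\left(-5 \right)} = 31 \cdot 441 + \frac{1}{30} = 13671 + \frac{1}{30} = \frac{410131}{30}$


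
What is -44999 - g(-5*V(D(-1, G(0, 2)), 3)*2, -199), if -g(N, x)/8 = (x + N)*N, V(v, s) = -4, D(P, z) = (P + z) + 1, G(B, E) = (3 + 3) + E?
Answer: -95879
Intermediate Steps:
G(B, E) = 6 + E
D(P, z) = 1 + P + z
g(N, x) = -8*N*(N + x) (g(N, x) = -8*(x + N)*N = -8*(N + x)*N = -8*N*(N + x))
-44999 - g(-5*V(D(-1, G(0, 2)), 3)*2, -199) = -44999 - (-8)*-5*(-4)*2*(-5*(-4)*2 - 199) = -44999 - (-8)*20*2*(20*2 - 199) = -44999 - (-8)*40*(40 - 199) = -44999 - (-8)*40*(-159) = -44999 - 1*50880 = -44999 - 50880 = -95879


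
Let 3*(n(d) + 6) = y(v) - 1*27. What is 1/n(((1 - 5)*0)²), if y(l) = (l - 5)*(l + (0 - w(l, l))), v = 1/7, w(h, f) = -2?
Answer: -49/905 ≈ -0.054144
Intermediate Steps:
v = ⅐ ≈ 0.14286
y(l) = (-5 + l)*(2 + l) (y(l) = (l - 5)*(l + (0 - 1*(-2))) = (-5 + l)*(l + (0 + 2)) = (-5 + l)*(l + 2) = (-5 + l)*(2 + l))
n(d) = -905/49 (n(d) = -6 + ((-10 + (⅐)² - 3*⅐) - 1*27)/3 = -6 + ((-10 + 1/49 - 3/7) - 27)/3 = -6 + (-510/49 - 27)/3 = -6 + (⅓)*(-1833/49) = -6 - 611/49 = -905/49)
1/n(((1 - 5)*0)²) = 1/(-905/49) = -49/905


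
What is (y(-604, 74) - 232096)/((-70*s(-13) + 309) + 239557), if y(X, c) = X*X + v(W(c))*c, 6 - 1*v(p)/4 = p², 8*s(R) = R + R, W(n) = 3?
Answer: 263664/480187 ≈ 0.54909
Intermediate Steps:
s(R) = R/4 (s(R) = (R + R)/8 = (2*R)/8 = R/4)
v(p) = 24 - 4*p²
y(X, c) = X² - 12*c (y(X, c) = X*X + (24 - 4*3²)*c = X² + (24 - 4*9)*c = X² + (24 - 36)*c = X² - 12*c)
(y(-604, 74) - 232096)/((-70*s(-13) + 309) + 239557) = (((-604)² - 12*74) - 232096)/((-35*(-13)/2 + 309) + 239557) = ((364816 - 888) - 232096)/((-70*(-13/4) + 309) + 239557) = (363928 - 232096)/((455/2 + 309) + 239557) = 131832/(1073/2 + 239557) = 131832/(480187/2) = 131832*(2/480187) = 263664/480187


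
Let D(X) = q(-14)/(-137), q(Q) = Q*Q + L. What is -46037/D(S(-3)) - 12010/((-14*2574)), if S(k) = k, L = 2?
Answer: 95658214/3003 ≈ 31854.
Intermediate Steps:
q(Q) = 2 + Q² (q(Q) = Q*Q + 2 = Q² + 2 = 2 + Q²)
D(X) = -198/137 (D(X) = (2 + (-14)²)/(-137) = (2 + 196)*(-1/137) = 198*(-1/137) = -198/137)
-46037/D(S(-3)) - 12010/((-14*2574)) = -46037/(-198/137) - 12010/((-14*2574)) = -46037*(-137/198) - 12010/(-36036) = 6307069/198 - 12010*(-1/36036) = 6307069/198 + 6005/18018 = 95658214/3003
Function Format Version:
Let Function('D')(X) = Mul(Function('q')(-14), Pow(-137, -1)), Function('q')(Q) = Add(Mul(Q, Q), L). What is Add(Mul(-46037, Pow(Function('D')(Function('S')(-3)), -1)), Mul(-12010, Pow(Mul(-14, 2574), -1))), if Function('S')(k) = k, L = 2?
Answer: Rational(95658214, 3003) ≈ 31854.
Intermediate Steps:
Function('q')(Q) = Add(2, Pow(Q, 2)) (Function('q')(Q) = Add(Mul(Q, Q), 2) = Add(Pow(Q, 2), 2) = Add(2, Pow(Q, 2)))
Function('D')(X) = Rational(-198, 137) (Function('D')(X) = Mul(Add(2, Pow(-14, 2)), Pow(-137, -1)) = Mul(Add(2, 196), Rational(-1, 137)) = Mul(198, Rational(-1, 137)) = Rational(-198, 137))
Add(Mul(-46037, Pow(Function('D')(Function('S')(-3)), -1)), Mul(-12010, Pow(Mul(-14, 2574), -1))) = Add(Mul(-46037, Pow(Rational(-198, 137), -1)), Mul(-12010, Pow(Mul(-14, 2574), -1))) = Add(Mul(-46037, Rational(-137, 198)), Mul(-12010, Pow(-36036, -1))) = Add(Rational(6307069, 198), Mul(-12010, Rational(-1, 36036))) = Add(Rational(6307069, 198), Rational(6005, 18018)) = Rational(95658214, 3003)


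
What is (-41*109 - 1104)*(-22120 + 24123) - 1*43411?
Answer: -11206130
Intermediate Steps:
(-41*109 - 1104)*(-22120 + 24123) - 1*43411 = (-4469 - 1104)*2003 - 43411 = -5573*2003 - 43411 = -11162719 - 43411 = -11206130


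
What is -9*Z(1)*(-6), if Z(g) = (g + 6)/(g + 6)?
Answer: 54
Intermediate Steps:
Z(g) = 1 (Z(g) = (6 + g)/(6 + g) = 1)
-9*Z(1)*(-6) = -9*1*(-6) = -9*(-6) = 54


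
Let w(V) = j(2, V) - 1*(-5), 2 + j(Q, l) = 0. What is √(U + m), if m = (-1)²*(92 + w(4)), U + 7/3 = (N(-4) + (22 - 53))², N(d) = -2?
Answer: √10635/3 ≈ 34.375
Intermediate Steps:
j(Q, l) = -2 (j(Q, l) = -2 + 0 = -2)
w(V) = 3 (w(V) = -2 - 1*(-5) = -2 + 5 = 3)
U = 3260/3 (U = -7/3 + (-2 + (22 - 53))² = -7/3 + (-2 - 31)² = -7/3 + (-33)² = -7/3 + 1089 = 3260/3 ≈ 1086.7)
m = 95 (m = (-1)²*(92 + 3) = 1*95 = 95)
√(U + m) = √(3260/3 + 95) = √(3545/3) = √10635/3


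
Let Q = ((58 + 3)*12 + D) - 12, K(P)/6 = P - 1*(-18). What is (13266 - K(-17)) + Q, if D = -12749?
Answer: 1231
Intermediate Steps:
K(P) = 108 + 6*P (K(P) = 6*(P - 1*(-18)) = 6*(P + 18) = 6*(18 + P) = 108 + 6*P)
Q = -12029 (Q = ((58 + 3)*12 - 12749) - 12 = (61*12 - 12749) - 12 = (732 - 12749) - 12 = -12017 - 12 = -12029)
(13266 - K(-17)) + Q = (13266 - (108 + 6*(-17))) - 12029 = (13266 - (108 - 102)) - 12029 = (13266 - 1*6) - 12029 = (13266 - 6) - 12029 = 13260 - 12029 = 1231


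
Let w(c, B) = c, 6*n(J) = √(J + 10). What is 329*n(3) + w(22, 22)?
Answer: 22 + 329*√13/6 ≈ 219.70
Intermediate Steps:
n(J) = √(10 + J)/6 (n(J) = √(J + 10)/6 = √(10 + J)/6)
329*n(3) + w(22, 22) = 329*(√(10 + 3)/6) + 22 = 329*(√13/6) + 22 = 329*√13/6 + 22 = 22 + 329*√13/6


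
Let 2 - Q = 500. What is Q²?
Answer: 248004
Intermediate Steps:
Q = -498 (Q = 2 - 1*500 = 2 - 500 = -498)
Q² = (-498)² = 248004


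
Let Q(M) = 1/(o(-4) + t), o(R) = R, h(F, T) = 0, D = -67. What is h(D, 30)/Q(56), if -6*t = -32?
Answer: 0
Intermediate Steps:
t = 16/3 (t = -⅙*(-32) = 16/3 ≈ 5.3333)
Q(M) = ¾ (Q(M) = 1/(-4 + 16/3) = 1/(4/3) = ¾)
h(D, 30)/Q(56) = 0/(¾) = 0*(4/3) = 0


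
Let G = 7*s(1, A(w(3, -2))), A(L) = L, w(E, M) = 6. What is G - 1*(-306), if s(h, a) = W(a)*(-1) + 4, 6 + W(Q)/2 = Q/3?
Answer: 390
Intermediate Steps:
W(Q) = -12 + 2*Q/3 (W(Q) = -12 + 2*(Q/3) = -12 + 2*Q/3)
s(h, a) = 16 - 2*a/3 (s(h, a) = (-12 + 2*a/3)*(-1) + 4 = (12 - 2*a/3) + 4 = 16 - 2*a/3)
G = 84 (G = 7*(16 - ⅔*6) = 7*(16 - 4) = 7*12 = 84)
G - 1*(-306) = 84 - 1*(-306) = 84 + 306 = 390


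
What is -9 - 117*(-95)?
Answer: 11106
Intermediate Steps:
-9 - 117*(-95) = -9 + 11115 = 11106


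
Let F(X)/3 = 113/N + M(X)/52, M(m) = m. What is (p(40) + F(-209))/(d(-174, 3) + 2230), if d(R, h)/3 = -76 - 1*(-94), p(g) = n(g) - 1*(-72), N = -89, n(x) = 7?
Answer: 292181/10570352 ≈ 0.027642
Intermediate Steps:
p(g) = 79 (p(g) = 7 - 1*(-72) = 7 + 72 = 79)
d(R, h) = 54 (d(R, h) = 3*(-76 - 1*(-94)) = 3*(-76 + 94) = 3*18 = 54)
F(X) = -339/89 + 3*X/52 (F(X) = 3*(113/(-89) + X/52) = 3*(113*(-1/89) + X*(1/52)) = 3*(-113/89 + X/52) = -339/89 + 3*X/52)
(p(40) + F(-209))/(d(-174, 3) + 2230) = (79 + (-339/89 + (3/52)*(-209)))/(54 + 2230) = (79 + (-339/89 - 627/52))/2284 = (79 - 73431/4628)*(1/2284) = (292181/4628)*(1/2284) = 292181/10570352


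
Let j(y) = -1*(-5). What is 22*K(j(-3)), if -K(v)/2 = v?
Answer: -220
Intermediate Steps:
j(y) = 5
K(v) = -2*v
22*K(j(-3)) = 22*(-2*5) = 22*(-10) = -220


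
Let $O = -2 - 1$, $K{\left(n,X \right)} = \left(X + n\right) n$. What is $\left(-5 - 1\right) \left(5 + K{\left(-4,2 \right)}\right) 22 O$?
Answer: $5148$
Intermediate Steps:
$K{\left(n,X \right)} = n \left(X + n\right)$
$O = -3$
$\left(-5 - 1\right) \left(5 + K{\left(-4,2 \right)}\right) 22 O = \left(-5 - 1\right) \left(5 - 4 \left(2 - 4\right)\right) 22 \left(-3\right) = - 6 \left(5 - -8\right) 22 \left(-3\right) = - 6 \left(5 + 8\right) 22 \left(-3\right) = \left(-6\right) 13 \cdot 22 \left(-3\right) = \left(-78\right) 22 \left(-3\right) = \left(-1716\right) \left(-3\right) = 5148$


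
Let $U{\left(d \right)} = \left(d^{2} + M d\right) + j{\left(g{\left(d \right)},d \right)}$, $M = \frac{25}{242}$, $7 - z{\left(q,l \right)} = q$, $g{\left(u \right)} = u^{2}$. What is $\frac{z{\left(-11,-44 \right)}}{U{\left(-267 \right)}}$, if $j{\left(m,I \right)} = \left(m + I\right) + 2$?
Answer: $\frac{4356}{34433071} \approx 0.00012651$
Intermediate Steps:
$z{\left(q,l \right)} = 7 - q$
$j{\left(m,I \right)} = 2 + I + m$ ($j{\left(m,I \right)} = \left(I + m\right) + 2 = 2 + I + m$)
$M = \frac{25}{242}$ ($M = 25 \cdot \frac{1}{242} = \frac{25}{242} \approx 0.10331$)
$U{\left(d \right)} = 2 + 2 d^{2} + \frac{267 d}{242}$ ($U{\left(d \right)} = \left(d^{2} + \frac{25 d}{242}\right) + \left(2 + d + d^{2}\right) = 2 + 2 d^{2} + \frac{267 d}{242}$)
$\frac{z{\left(-11,-44 \right)}}{U{\left(-267 \right)}} = \frac{7 - -11}{2 + 2 \left(-267\right)^{2} + \frac{267}{242} \left(-267\right)} = \frac{7 + 11}{2 + 2 \cdot 71289 - \frac{71289}{242}} = \frac{18}{2 + 142578 - \frac{71289}{242}} = \frac{18}{\frac{34433071}{242}} = 18 \cdot \frac{242}{34433071} = \frac{4356}{34433071}$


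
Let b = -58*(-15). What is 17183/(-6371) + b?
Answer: 5525587/6371 ≈ 867.30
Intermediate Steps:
b = 870
17183/(-6371) + b = 17183/(-6371) + 870 = 17183*(-1/6371) + 870 = -17183/6371 + 870 = 5525587/6371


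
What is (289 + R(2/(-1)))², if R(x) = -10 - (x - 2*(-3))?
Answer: 75625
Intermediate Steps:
R(x) = -16 - x (R(x) = -10 - (x + 6) = -10 - (6 + x) = -10 + (-6 - x) = -16 - x)
(289 + R(2/(-1)))² = (289 + (-16 - 2/(-1)))² = (289 + (-16 - 2*(-1)))² = (289 + (-16 - 1*(-2)))² = (289 + (-16 + 2))² = (289 - 14)² = 275² = 75625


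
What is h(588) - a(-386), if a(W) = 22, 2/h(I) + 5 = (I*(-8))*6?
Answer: -621040/28229 ≈ -22.000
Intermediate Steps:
h(I) = 2/(-5 - 48*I) (h(I) = 2/(-5 + (I*(-8))*6) = 2/(-5 - 8*I*6) = 2/(-5 - 48*I))
h(588) - a(-386) = -2/(5 + 48*588) - 1*22 = -2/(5 + 28224) - 22 = -2/28229 - 22 = -621040/28229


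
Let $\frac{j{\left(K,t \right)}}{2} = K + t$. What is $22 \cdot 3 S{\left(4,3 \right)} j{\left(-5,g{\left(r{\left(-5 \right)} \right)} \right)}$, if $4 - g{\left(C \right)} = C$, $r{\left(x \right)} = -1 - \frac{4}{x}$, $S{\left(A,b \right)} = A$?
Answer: $- \frac{2112}{5} \approx -422.4$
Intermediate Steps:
$g{\left(C \right)} = 4 - C$
$j{\left(K,t \right)} = 2 K + 2 t$ ($j{\left(K,t \right)} = 2 \left(K + t\right) = 2 K + 2 t$)
$22 \cdot 3 S{\left(4,3 \right)} j{\left(-5,g{\left(r{\left(-5 \right)} \right)} \right)} = 22 \cdot 3 \cdot 4 \left(2 \left(-5\right) + 2 \left(4 - \frac{-4 - -5}{-5}\right)\right) = 22 \cdot 12 \left(-10 + 2 \left(4 - - \frac{-4 + 5}{5}\right)\right) = 264 \left(-10 + 2 \left(4 - \left(- \frac{1}{5}\right) 1\right)\right) = 264 \left(-10 + 2 \left(4 - - \frac{1}{5}\right)\right) = 264 \left(-10 + 2 \left(4 + \frac{1}{5}\right)\right) = 264 \left(-10 + 2 \cdot \frac{21}{5}\right) = 264 \left(-10 + \frac{42}{5}\right) = 264 \left(- \frac{8}{5}\right) = - \frac{2112}{5}$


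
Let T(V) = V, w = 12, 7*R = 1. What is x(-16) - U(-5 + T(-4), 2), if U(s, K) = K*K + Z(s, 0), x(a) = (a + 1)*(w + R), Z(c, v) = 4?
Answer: -1331/7 ≈ -190.14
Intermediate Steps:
R = 1/7 (R = (1/7)*1 = 1/7 ≈ 0.14286)
x(a) = 85/7 + 85*a/7 (x(a) = (a + 1)*(12 + 1/7) = (1 + a)*(85/7) = 85/7 + 85*a/7)
U(s, K) = 4 + K**2 (U(s, K) = K*K + 4 = K**2 + 4 = 4 + K**2)
x(-16) - U(-5 + T(-4), 2) = (85/7 + (85/7)*(-16)) - (4 + 2**2) = (85/7 - 1360/7) - (4 + 4) = -1275/7 - 1*8 = -1275/7 - 8 = -1331/7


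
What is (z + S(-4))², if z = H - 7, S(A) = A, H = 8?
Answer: 9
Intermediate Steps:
z = 1 (z = 8 - 7 = 1)
(z + S(-4))² = (1 - 4)² = (-3)² = 9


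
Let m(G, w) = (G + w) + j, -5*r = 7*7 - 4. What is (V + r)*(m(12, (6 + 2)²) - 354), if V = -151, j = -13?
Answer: 46560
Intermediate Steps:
r = -9 (r = -(7*7 - 4)/5 = -(49 - 4)/5 = -⅕*45 = -9)
m(G, w) = -13 + G + w (m(G, w) = (G + w) - 13 = -13 + G + w)
(V + r)*(m(12, (6 + 2)²) - 354) = (-151 - 9)*((-13 + 12 + (6 + 2)²) - 354) = -160*((-13 + 12 + 8²) - 354) = -160*((-13 + 12 + 64) - 354) = -160*(63 - 354) = -160*(-291) = 46560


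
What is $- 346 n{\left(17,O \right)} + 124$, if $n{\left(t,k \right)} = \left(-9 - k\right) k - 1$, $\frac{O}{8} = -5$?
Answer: $429510$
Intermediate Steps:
$O = -40$ ($O = 8 \left(-5\right) = -40$)
$n{\left(t,k \right)} = -1 + k \left(-9 - k\right)$ ($n{\left(t,k \right)} = k \left(-9 - k\right) - 1 = -1 + k \left(-9 - k\right)$)
$- 346 n{\left(17,O \right)} + 124 = - 346 \left(-1 - \left(-40\right)^{2} - -360\right) + 124 = - 346 \left(-1 - 1600 + 360\right) + 124 = \left(-346\right) \left(-1241\right) + 124 = 429386 + 124 = 429510$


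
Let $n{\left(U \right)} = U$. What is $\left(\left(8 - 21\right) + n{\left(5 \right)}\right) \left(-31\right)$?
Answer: $248$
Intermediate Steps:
$\left(\left(8 - 21\right) + n{\left(5 \right)}\right) \left(-31\right) = \left(\left(8 - 21\right) + 5\right) \left(-31\right) = \left(-13 + 5\right) \left(-31\right) = \left(-8\right) \left(-31\right) = 248$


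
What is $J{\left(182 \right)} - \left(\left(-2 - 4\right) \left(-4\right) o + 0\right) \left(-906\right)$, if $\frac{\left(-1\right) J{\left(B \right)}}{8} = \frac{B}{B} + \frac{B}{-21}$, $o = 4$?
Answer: $\frac{261112}{3} \approx 87037.0$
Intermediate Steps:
$J{\left(B \right)} = -8 + \frac{8 B}{21}$ ($J{\left(B \right)} = - 8 \left(\frac{B}{B} + \frac{B}{-21}\right) = - 8 \left(1 + B \left(- \frac{1}{21}\right)\right) = - 8 \left(1 - \frac{B}{21}\right) = -8 + \frac{8 B}{21}$)
$J{\left(182 \right)} - \left(\left(-2 - 4\right) \left(-4\right) o + 0\right) \left(-906\right) = \left(-8 + \frac{8}{21} \cdot 182\right) - \left(\left(-2 - 4\right) \left(-4\right) 4 + 0\right) \left(-906\right) = \left(-8 + \frac{208}{3}\right) - \left(\left(-6\right) \left(-4\right) 4 + 0\right) \left(-906\right) = \frac{184}{3} - \left(24 \cdot 4 + 0\right) \left(-906\right) = \frac{184}{3} - \left(96 + 0\right) \left(-906\right) = \frac{184}{3} - 96 \left(-906\right) = \frac{184}{3} - -86976 = \frac{184}{3} + 86976 = \frac{261112}{3}$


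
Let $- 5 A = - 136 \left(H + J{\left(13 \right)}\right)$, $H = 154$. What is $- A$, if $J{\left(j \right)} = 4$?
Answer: $- \frac{21488}{5} \approx -4297.6$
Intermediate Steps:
$A = \frac{21488}{5}$ ($A = - \frac{\left(-136\right) \left(154 + 4\right)}{5} = - \frac{\left(-136\right) 158}{5} = \left(- \frac{1}{5}\right) \left(-21488\right) = \frac{21488}{5} \approx 4297.6$)
$- A = \left(-1\right) \frac{21488}{5} = - \frac{21488}{5}$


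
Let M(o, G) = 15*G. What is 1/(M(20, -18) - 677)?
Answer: -1/947 ≈ -0.0010560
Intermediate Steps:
1/(M(20, -18) - 677) = 1/(15*(-18) - 677) = 1/(-270 - 677) = 1/(-947) = -1/947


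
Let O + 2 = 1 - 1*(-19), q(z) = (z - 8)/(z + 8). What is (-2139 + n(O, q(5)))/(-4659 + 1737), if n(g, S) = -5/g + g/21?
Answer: 269441/368172 ≈ 0.73183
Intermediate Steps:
q(z) = (-8 + z)/(8 + z)
O = 18 (O = -2 + (1 - 1*(-19)) = -2 + (1 + 19) = -2 + 20 = 18)
n(g, S) = -5/g + g/21 (n(g, S) = -5/g + g*(1/21) = -5/g + g/21)
(-2139 + n(O, q(5)))/(-4659 + 1737) = (-2139 + (-5/18 + (1/21)*18))/(-4659 + 1737) = (-2139 + (-5*1/18 + 6/7))/(-2922) = (-2139 + (-5/18 + 6/7))*(-1/2922) = (-2139 + 73/126)*(-1/2922) = -269441/126*(-1/2922) = 269441/368172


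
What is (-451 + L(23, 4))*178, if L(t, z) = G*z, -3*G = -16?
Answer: -229442/3 ≈ -76481.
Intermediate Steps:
G = 16/3 (G = -1/3*(-16) = 16/3 ≈ 5.3333)
L(t, z) = 16*z/3
(-451 + L(23, 4))*178 = (-451 + (16/3)*4)*178 = (-451 + 64/3)*178 = -1289/3*178 = -229442/3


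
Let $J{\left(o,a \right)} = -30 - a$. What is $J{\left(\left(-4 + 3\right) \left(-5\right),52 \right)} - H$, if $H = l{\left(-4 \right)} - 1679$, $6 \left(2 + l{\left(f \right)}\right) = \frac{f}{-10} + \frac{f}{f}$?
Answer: $\frac{47963}{30} \approx 1598.8$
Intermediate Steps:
$l{\left(f \right)} = - \frac{11}{6} - \frac{f}{60}$ ($l{\left(f \right)} = -2 + \frac{\frac{f}{-10} + \frac{f}{f}}{6} = -2 + \frac{f \left(- \frac{1}{10}\right) + 1}{6} = -2 + \frac{- \frac{f}{10} + 1}{6} = -2 + \frac{1 - \frac{f}{10}}{6} = -2 - \left(- \frac{1}{6} + \frac{f}{60}\right) = - \frac{11}{6} - \frac{f}{60}$)
$H = - \frac{50423}{30}$ ($H = \left(- \frac{11}{6} - - \frac{1}{15}\right) - 1679 = \left(- \frac{11}{6} + \frac{1}{15}\right) - 1679 = - \frac{53}{30} - 1679 = - \frac{50423}{30} \approx -1680.8$)
$J{\left(\left(-4 + 3\right) \left(-5\right),52 \right)} - H = \left(-30 - 52\right) - - \frac{50423}{30} = \left(-30 - 52\right) + \frac{50423}{30} = -82 + \frac{50423}{30} = \frac{47963}{30}$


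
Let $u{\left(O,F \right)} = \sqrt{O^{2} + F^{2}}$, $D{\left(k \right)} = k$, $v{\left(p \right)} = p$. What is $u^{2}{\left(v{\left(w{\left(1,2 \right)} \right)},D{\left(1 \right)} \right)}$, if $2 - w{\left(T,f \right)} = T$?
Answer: $2$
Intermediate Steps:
$w{\left(T,f \right)} = 2 - T$
$u{\left(O,F \right)} = \sqrt{F^{2} + O^{2}}$
$u^{2}{\left(v{\left(w{\left(1,2 \right)} \right)},D{\left(1 \right)} \right)} = \left(\sqrt{1^{2} + \left(2 - 1\right)^{2}}\right)^{2} = \left(\sqrt{1 + \left(2 - 1\right)^{2}}\right)^{2} = \left(\sqrt{1 + 1^{2}}\right)^{2} = \left(\sqrt{1 + 1}\right)^{2} = \left(\sqrt{2}\right)^{2} = 2$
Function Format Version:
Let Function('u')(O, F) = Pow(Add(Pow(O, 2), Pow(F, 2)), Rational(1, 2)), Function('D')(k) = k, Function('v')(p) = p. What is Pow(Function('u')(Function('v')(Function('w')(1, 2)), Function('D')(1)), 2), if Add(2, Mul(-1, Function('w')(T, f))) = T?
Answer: 2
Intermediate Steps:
Function('w')(T, f) = Add(2, Mul(-1, T))
Function('u')(O, F) = Pow(Add(Pow(F, 2), Pow(O, 2)), Rational(1, 2))
Pow(Function('u')(Function('v')(Function('w')(1, 2)), Function('D')(1)), 2) = Pow(Pow(Add(Pow(1, 2), Pow(Add(2, Mul(-1, 1)), 2)), Rational(1, 2)), 2) = Pow(Pow(Add(1, Pow(Add(2, -1), 2)), Rational(1, 2)), 2) = Pow(Pow(Add(1, Pow(1, 2)), Rational(1, 2)), 2) = Pow(Pow(Add(1, 1), Rational(1, 2)), 2) = Pow(Pow(2, Rational(1, 2)), 2) = 2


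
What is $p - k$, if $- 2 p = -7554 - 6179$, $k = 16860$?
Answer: $- \frac{19987}{2} \approx -9993.5$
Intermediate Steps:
$p = \frac{13733}{2}$ ($p = - \frac{-7554 - 6179}{2} = \left(- \frac{1}{2}\right) \left(-13733\right) = \frac{13733}{2} \approx 6866.5$)
$p - k = \frac{13733}{2} - 16860 = - \frac{19987}{2}$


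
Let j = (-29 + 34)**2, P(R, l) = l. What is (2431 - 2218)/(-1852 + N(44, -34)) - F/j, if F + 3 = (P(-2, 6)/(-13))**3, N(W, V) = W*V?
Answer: 3696937/61296300 ≈ 0.060313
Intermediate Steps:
N(W, V) = V*W
F = -6807/2197 (F = -3 + (6/(-13))**3 = -3 + (6*(-1/13))**3 = -3 + (-6/13)**3 = -3 - 216/2197 = -6807/2197 ≈ -3.0983)
j = 25 (j = 5**2 = 25)
(2431 - 2218)/(-1852 + N(44, -34)) - F/j = (2431 - 2218)/(-1852 - 34*44) - (-6807)/(2197*25) = 213/(-1852 - 1496) - (-6807)/(2197*25) = 213/(-3348) - 1*(-6807/54925) = 213*(-1/3348) + 6807/54925 = -71/1116 + 6807/54925 = 3696937/61296300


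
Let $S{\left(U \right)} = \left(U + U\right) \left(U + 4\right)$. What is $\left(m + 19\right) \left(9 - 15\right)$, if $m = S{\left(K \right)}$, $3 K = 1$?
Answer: $- \frac{394}{3} \approx -131.33$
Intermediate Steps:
$K = \frac{1}{3}$ ($K = \frac{1}{3} \cdot 1 = \frac{1}{3} \approx 0.33333$)
$S{\left(U \right)} = 2 U \left(4 + U\right)$
$m = \frac{26}{9}$ ($m = 2 \cdot \frac{1}{3} \left(4 + \frac{1}{3}\right) = 2 \cdot \frac{1}{3} \cdot \frac{13}{3} = \frac{26}{9} \approx 2.8889$)
$\left(m + 19\right) \left(9 - 15\right) = \left(\frac{26}{9} + 19\right) \left(9 - 15\right) = \frac{197}{9} \left(-6\right) = - \frac{394}{3}$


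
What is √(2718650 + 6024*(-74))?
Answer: √2272874 ≈ 1507.6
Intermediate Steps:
√(2718650 + 6024*(-74)) = √(2718650 - 445776) = √2272874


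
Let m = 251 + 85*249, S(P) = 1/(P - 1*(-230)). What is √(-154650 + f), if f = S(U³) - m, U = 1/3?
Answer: I*√6792013578689/6211 ≈ 419.6*I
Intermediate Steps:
U = ⅓ ≈ 0.33333
S(P) = 1/(230 + P) (S(P) = 1/(P + 230) = 1/(230 + P))
m = 21416 (m = 251 + 21165 = 21416)
f = -133014749/6211 (f = 1/(230 + (⅓)³) - 1*21416 = 1/(230 + 1/27) - 21416 = 1/(6211/27) - 21416 = 27/6211 - 21416 = -133014749/6211 ≈ -21416.)
√(-154650 + f) = √(-154650 - 133014749/6211) = √(-1093545899/6211) = I*√6792013578689/6211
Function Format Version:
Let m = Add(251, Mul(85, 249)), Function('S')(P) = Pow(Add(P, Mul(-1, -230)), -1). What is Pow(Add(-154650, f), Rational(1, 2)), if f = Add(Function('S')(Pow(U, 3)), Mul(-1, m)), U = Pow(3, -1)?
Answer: Mul(Rational(1, 6211), I, Pow(6792013578689, Rational(1, 2))) ≈ Mul(419.60, I)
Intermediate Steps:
U = Rational(1, 3) ≈ 0.33333
Function('S')(P) = Pow(Add(230, P), -1) (Function('S')(P) = Pow(Add(P, 230), -1) = Pow(Add(230, P), -1))
m = 21416 (m = Add(251, 21165) = 21416)
f = Rational(-133014749, 6211) (f = Add(Pow(Add(230, Pow(Rational(1, 3), 3)), -1), Mul(-1, 21416)) = Add(Pow(Add(230, Rational(1, 27)), -1), -21416) = Add(Pow(Rational(6211, 27), -1), -21416) = Add(Rational(27, 6211), -21416) = Rational(-133014749, 6211) ≈ -21416.)
Pow(Add(-154650, f), Rational(1, 2)) = Pow(Add(-154650, Rational(-133014749, 6211)), Rational(1, 2)) = Pow(Rational(-1093545899, 6211), Rational(1, 2)) = Mul(Rational(1, 6211), I, Pow(6792013578689, Rational(1, 2)))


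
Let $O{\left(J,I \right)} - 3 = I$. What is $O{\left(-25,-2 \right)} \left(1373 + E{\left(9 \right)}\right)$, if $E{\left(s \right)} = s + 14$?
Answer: $1396$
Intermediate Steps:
$O{\left(J,I \right)} = 3 + I$
$E{\left(s \right)} = 14 + s$
$O{\left(-25,-2 \right)} \left(1373 + E{\left(9 \right)}\right) = \left(3 - 2\right) \left(1373 + \left(14 + 9\right)\right) = 1 \left(1373 + 23\right) = 1 \cdot 1396 = 1396$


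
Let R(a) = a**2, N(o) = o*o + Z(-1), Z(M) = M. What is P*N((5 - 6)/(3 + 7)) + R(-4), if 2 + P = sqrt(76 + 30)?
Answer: 899/50 - 99*sqrt(106)/100 ≈ 7.7873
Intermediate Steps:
P = -2 + sqrt(106) (P = -2 + sqrt(76 + 30) = -2 + sqrt(106) ≈ 8.2956)
N(o) = -1 + o**2 (N(o) = o*o - 1 = o**2 - 1 = -1 + o**2)
P*N((5 - 6)/(3 + 7)) + R(-4) = (-2 + sqrt(106))*(-1 + ((5 - 6)/(3 + 7))**2) + (-4)**2 = (-2 + sqrt(106))*(-1 + (-1/10)**2) + 16 = (-2 + sqrt(106))*(-1 + 1/100) + 16 = (-2 + sqrt(106))*(-99/100) + 16 = (99/50 - 99*sqrt(106)/100) + 16 = 899/50 - 99*sqrt(106)/100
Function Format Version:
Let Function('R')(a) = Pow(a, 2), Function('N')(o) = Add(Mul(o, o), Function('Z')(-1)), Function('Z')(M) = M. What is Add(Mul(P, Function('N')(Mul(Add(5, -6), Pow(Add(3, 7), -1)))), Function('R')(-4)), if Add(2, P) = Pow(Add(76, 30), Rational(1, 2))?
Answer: Add(Rational(899, 50), Mul(Rational(-99, 100), Pow(106, Rational(1, 2)))) ≈ 7.7873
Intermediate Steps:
P = Add(-2, Pow(106, Rational(1, 2))) (P = Add(-2, Pow(Add(76, 30), Rational(1, 2))) = Add(-2, Pow(106, Rational(1, 2))) ≈ 8.2956)
Function('N')(o) = Add(-1, Pow(o, 2)) (Function('N')(o) = Add(Mul(o, o), -1) = Add(Pow(o, 2), -1) = Add(-1, Pow(o, 2)))
Add(Mul(P, Function('N')(Mul(Add(5, -6), Pow(Add(3, 7), -1)))), Function('R')(-4)) = Add(Mul(Add(-2, Pow(106, Rational(1, 2))), Add(-1, Pow(Mul(Add(5, -6), Pow(Add(3, 7), -1)), 2))), Pow(-4, 2)) = Add(Mul(Add(-2, Pow(106, Rational(1, 2))), Add(-1, Pow(Mul(-1, Pow(10, -1)), 2))), 16) = Add(Mul(Add(-2, Pow(106, Rational(1, 2))), Add(-1, Pow(Mul(-1, Rational(1, 10)), 2))), 16) = Add(Mul(Add(-2, Pow(106, Rational(1, 2))), Add(-1, Pow(Rational(-1, 10), 2))), 16) = Add(Mul(Add(-2, Pow(106, Rational(1, 2))), Add(-1, Rational(1, 100))), 16) = Add(Mul(Add(-2, Pow(106, Rational(1, 2))), Rational(-99, 100)), 16) = Add(Add(Rational(99, 50), Mul(Rational(-99, 100), Pow(106, Rational(1, 2)))), 16) = Add(Rational(899, 50), Mul(Rational(-99, 100), Pow(106, Rational(1, 2))))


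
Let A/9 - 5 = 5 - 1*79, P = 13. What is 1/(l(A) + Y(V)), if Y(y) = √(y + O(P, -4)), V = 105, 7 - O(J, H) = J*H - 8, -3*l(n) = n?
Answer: 207/42677 - 2*√43/42677 ≈ 0.0045431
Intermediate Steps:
A = -621 (A = 45 + 9*(5 - 1*79) = 45 + 9*(5 - 79) = 45 + 9*(-74) = 45 - 666 = -621)
l(n) = -n/3
O(J, H) = 15 - H*J (O(J, H) = 7 - (J*H - 8) = 7 - (H*J - 8) = 7 - (-8 + H*J) = 7 + (8 - H*J) = 15 - H*J)
Y(y) = √(67 + y) (Y(y) = √(y + (15 - 1*(-4)*13)) = √(y + (15 + 52)) = √(y + 67) = √(67 + y))
1/(l(A) + Y(V)) = 1/(-⅓*(-621) + √(67 + 105)) = 1/(207 + √172) = 1/(207 + 2*√43)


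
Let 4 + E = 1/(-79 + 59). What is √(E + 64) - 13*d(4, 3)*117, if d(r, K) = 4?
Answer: -6084 + √5995/10 ≈ -6076.3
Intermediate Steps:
E = -81/20 (E = -4 + 1/(-79 + 59) = -4 + 1/(-20) = -4 - 1/20 = -81/20 ≈ -4.0500)
√(E + 64) - 13*d(4, 3)*117 = √(-81/20 + 64) - 13*4*117 = √(1199/20) - 52*117 = √5995/10 - 6084 = -6084 + √5995/10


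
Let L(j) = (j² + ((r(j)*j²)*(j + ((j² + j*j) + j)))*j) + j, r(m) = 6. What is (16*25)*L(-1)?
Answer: 0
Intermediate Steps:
L(j) = j + j² + 6*j³*(2*j + 2*j²) (L(j) = (j² + ((6*j²)*(j + ((j² + j*j) + j)))*j) + j = (j² + ((6*j²)*(j + ((j² + j²) + j)))*j) + j = (j² + ((6*j²)*(j + (2*j² + j)))*j) + j = (j² + ((6*j²)*(j + (j + 2*j²)))*j) + j = (j² + ((6*j²)*(2*j + 2*j²))*j) + j = (j² + (6*j²*(2*j + 2*j²))*j) + j = (j² + 6*j³*(2*j + 2*j²)) + j = j + j² + 6*j³*(2*j + 2*j²))
(16*25)*L(-1) = (16*25)*(-(1 - 1 + 12*(-1)³ + 12*(-1)⁴)) = 400*(-(1 - 1 + 12*(-1) + 12*1)) = 400*(-(1 - 1 - 12 + 12)) = 400*(-1*0) = 400*0 = 0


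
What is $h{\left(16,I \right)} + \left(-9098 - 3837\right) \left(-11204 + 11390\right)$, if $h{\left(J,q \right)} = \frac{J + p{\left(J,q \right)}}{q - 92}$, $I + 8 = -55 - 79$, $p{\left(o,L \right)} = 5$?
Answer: $- \frac{187660987}{78} \approx -2.4059 \cdot 10^{6}$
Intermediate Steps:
$I = -142$ ($I = -8 - 134 = -142$)
$h{\left(J,q \right)} = \frac{5 + J}{-92 + q}$ ($h{\left(J,q \right)} = \frac{J + 5}{q - 92} = \frac{5 + J}{-92 + q}$)
$h{\left(16,I \right)} + \left(-9098 - 3837\right) \left(-11204 + 11390\right) = \frac{5 + 16}{-92 - 142} + \left(-9098 - 3837\right) \left(-11204 + 11390\right) = \frac{1}{-234} \cdot 21 - 2405910 = \left(- \frac{1}{234}\right) 21 - 2405910 = - \frac{7}{78} - 2405910 = - \frac{187660987}{78}$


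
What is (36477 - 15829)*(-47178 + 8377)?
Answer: -801163048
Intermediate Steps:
(36477 - 15829)*(-47178 + 8377) = 20648*(-38801) = -801163048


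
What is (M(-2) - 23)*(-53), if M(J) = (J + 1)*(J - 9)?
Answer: 636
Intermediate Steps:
M(J) = (1 + J)*(-9 + J)
(M(-2) - 23)*(-53) = ((-9 + (-2)² - 8*(-2)) - 23)*(-53) = ((-9 + 4 + 16) - 23)*(-53) = (11 - 23)*(-53) = -12*(-53) = 636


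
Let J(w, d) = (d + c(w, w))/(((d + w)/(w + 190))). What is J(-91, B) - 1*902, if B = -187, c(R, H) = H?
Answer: -803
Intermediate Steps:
J(w, d) = 190 + w (J(w, d) = (d + w)/(((d + w)/(w + 190))) = (d + w)/(((d + w)/(190 + w))) = (d + w)*((190 + w)/(d + w)) = 190 + w)
J(-91, B) - 1*902 = (190 - 91) - 1*902 = 99 - 902 = -803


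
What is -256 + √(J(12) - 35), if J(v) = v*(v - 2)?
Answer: -256 + √85 ≈ -246.78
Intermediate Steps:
J(v) = v*(-2 + v)
-256 + √(J(12) - 35) = -256 + √(12*(-2 + 12) - 35) = -256 + √(12*10 - 35) = -256 + √(120 - 35) = -256 + √85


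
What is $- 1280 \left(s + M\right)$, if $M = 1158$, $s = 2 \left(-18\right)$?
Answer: $-1436160$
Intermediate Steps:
$s = -36$
$- 1280 \left(s + M\right) = - 1280 \left(-36 + 1158\right) = \left(-1280\right) 1122 = -1436160$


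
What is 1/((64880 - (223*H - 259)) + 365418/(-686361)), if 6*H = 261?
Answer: 457574/25366972587 ≈ 1.8038e-5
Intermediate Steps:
H = 87/2 (H = (⅙)*261 = 87/2 ≈ 43.500)
1/((64880 - (223*H - 259)) + 365418/(-686361)) = 1/((64880 - (223*(87/2) - 259)) + 365418/(-686361)) = 1/((64880 - (19401/2 - 259)) + 365418*(-1/686361)) = 1/((64880 - 1*18883/2) - 121806/228787) = 1/((64880 - 18883/2) - 121806/228787) = 1/(110877/2 - 121806/228787) = 1/(25366972587/457574) = 457574/25366972587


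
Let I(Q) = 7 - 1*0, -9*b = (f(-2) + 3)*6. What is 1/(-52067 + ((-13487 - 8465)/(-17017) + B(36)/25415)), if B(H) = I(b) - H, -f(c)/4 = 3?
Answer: -21505/1119673118 ≈ -1.9206e-5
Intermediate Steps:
f(c) = -12 (f(c) = -4*3 = -12)
b = 6 (b = -(-12 + 3)*6/9 = -(-1)*6 = -1/9*(-54) = 6)
I(Q) = 7 (I(Q) = 7 + 0 = 7)
B(H) = 7 - H
1/(-52067 + ((-13487 - 8465)/(-17017) + B(36)/25415)) = 1/(-52067 + ((-13487 - 8465)/(-17017) + (7 - 1*36)/25415)) = 1/(-52067 + (-21952*(-1/17017) + (7 - 36)*(1/25415))) = 1/(-52067 + (3136/2431 - 29*1/25415)) = 1/(-52067 + (3136/2431 - 29/25415)) = 1/(-52067 + 27717/21505) = 1/(-1119673118/21505) = -21505/1119673118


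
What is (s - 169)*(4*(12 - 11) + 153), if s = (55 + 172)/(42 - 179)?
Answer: -3670660/137 ≈ -26793.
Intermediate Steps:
s = -227/137 (s = 227/(-137) = 227*(-1/137) = -227/137 ≈ -1.6569)
(s - 169)*(4*(12 - 11) + 153) = (-227/137 - 169)*(4*(12 - 11) + 153) = -23380*(4*1 + 153)/137 = -23380*(4 + 153)/137 = -23380/137*157 = -3670660/137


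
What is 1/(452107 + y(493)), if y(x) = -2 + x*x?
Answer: 1/695154 ≈ 1.4385e-6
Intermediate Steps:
y(x) = -2 + x**2
1/(452107 + y(493)) = 1/(452107 + (-2 + 493**2)) = 1/(452107 + (-2 + 243049)) = 1/(452107 + 243047) = 1/695154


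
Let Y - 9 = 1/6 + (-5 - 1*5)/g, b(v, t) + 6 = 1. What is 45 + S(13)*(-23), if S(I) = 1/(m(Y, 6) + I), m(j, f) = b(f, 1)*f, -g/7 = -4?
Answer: 788/17 ≈ 46.353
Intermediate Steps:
g = 28 (g = -7*(-4) = 28)
b(v, t) = -5 (b(v, t) = -6 + 1 = -5)
Y = 185/21 (Y = 9 + (1/6 + (-5 - 1*5)/28) = 9 + (1*(⅙) + (-5 - 5)*(1/28)) = 9 + (⅙ - 10*1/28) = 9 + (⅙ - 5/14) = 9 - 4/21 = 185/21 ≈ 8.8095)
m(j, f) = -5*f
S(I) = 1/(-30 + I) (S(I) = 1/(-5*6 + I) = 1/(-30 + I))
45 + S(13)*(-23) = 45 - 23/(-30 + 13) = 45 - 23/(-17) = 45 - 1/17*(-23) = 45 + 23/17 = 788/17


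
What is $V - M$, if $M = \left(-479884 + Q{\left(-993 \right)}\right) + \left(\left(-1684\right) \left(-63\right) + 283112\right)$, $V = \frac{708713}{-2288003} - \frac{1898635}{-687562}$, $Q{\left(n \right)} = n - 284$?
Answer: $\frac{144665452129056701}{1573143918686} \approx 91960.0$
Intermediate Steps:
$Q{\left(n \right)} = -284 + n$
$V = \frac{3856798448199}{1573143918686}$ ($V = 708713 \left(- \frac{1}{2288003}\right) - - \frac{1898635}{687562} = - \frac{708713}{2288003} + \frac{1898635}{687562} = \frac{3856798448199}{1573143918686} \approx 2.4516$)
$M = -91957$ ($M = \left(-479884 - 1277\right) + \left(\left(-1684\right) \left(-63\right) + 283112\right) = \left(-479884 - 1277\right) + \left(106092 + 283112\right) = -481161 + 389204 = -91957$)
$V - M = \frac{3856798448199}{1573143918686} - -91957 = \frac{3856798448199}{1573143918686} + 91957 = \frac{144665452129056701}{1573143918686}$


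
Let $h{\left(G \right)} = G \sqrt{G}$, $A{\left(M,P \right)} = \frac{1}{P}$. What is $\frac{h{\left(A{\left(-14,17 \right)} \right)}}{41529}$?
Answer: $\frac{\sqrt{17}}{12001881} \approx 3.4354 \cdot 10^{-7}$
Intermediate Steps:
$h{\left(G \right)} = G^{\frac{3}{2}}$
$\frac{h{\left(A{\left(-14,17 \right)} \right)}}{41529} = \frac{\left(\frac{1}{17}\right)^{\frac{3}{2}}}{41529} = \left(\frac{1}{17}\right)^{\frac{3}{2}} \cdot \frac{1}{41529} = \frac{\sqrt{17}}{289} \cdot \frac{1}{41529} = \frac{\sqrt{17}}{12001881}$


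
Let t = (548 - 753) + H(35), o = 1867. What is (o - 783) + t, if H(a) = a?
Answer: 914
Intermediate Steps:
t = -170 (t = (548 - 753) + 35 = -205 + 35 = -170)
(o - 783) + t = (1867 - 783) - 170 = 1084 - 170 = 914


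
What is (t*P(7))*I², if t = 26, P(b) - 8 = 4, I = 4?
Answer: 4992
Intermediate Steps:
P(b) = 12 (P(b) = 8 + 4 = 12)
(t*P(7))*I² = (26*12)*4² = 312*16 = 4992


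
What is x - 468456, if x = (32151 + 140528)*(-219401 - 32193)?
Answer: -43445468782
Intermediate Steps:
x = -43445000326 (x = 172679*(-251594) = -43445000326)
x - 468456 = -43445000326 - 468456 = -43445468782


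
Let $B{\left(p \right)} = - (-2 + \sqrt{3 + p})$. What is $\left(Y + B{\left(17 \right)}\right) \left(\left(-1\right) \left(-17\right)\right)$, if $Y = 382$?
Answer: $6528 - 34 \sqrt{5} \approx 6452.0$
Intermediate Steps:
$B{\left(p \right)} = 2 - \sqrt{3 + p}$
$\left(Y + B{\left(17 \right)}\right) \left(\left(-1\right) \left(-17\right)\right) = \left(382 + \left(2 - \sqrt{3 + 17}\right)\right) \left(\left(-1\right) \left(-17\right)\right) = \left(382 + \left(2 - \sqrt{20}\right)\right) 17 = \left(382 + \left(2 - 2 \sqrt{5}\right)\right) 17 = \left(384 - 2 \sqrt{5}\right) 17 = 6528 - 34 \sqrt{5}$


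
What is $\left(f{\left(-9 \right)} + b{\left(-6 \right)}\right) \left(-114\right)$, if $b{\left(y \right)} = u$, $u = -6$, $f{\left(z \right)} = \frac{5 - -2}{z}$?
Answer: $\frac{2318}{3} \approx 772.67$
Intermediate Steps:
$f{\left(z \right)} = \frac{7}{z}$ ($f{\left(z \right)} = \frac{5 + 2}{z} = \frac{7}{z}$)
$b{\left(y \right)} = -6$
$\left(f{\left(-9 \right)} + b{\left(-6 \right)}\right) \left(-114\right) = \left(\frac{7}{-9} - 6\right) \left(-114\right) = \left(7 \left(- \frac{1}{9}\right) - 6\right) \left(-114\right) = \left(- \frac{7}{9} - 6\right) \left(-114\right) = \left(- \frac{61}{9}\right) \left(-114\right) = \frac{2318}{3}$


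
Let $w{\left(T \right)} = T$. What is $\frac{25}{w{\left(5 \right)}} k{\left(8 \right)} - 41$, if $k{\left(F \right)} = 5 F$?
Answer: $159$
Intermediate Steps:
$\frac{25}{w{\left(5 \right)}} k{\left(8 \right)} - 41 = \frac{25}{5} \cdot 5 \cdot 8 - 41 = 25 \cdot \frac{1}{5} \cdot 40 - 41 = 5 \cdot 40 - 41 = 200 - 41 = 159$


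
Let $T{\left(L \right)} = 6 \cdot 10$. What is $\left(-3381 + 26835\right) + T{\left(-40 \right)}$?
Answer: $23514$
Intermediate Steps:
$T{\left(L \right)} = 60$
$\left(-3381 + 26835\right) + T{\left(-40 \right)} = \left(-3381 + 26835\right) + 60 = 23454 + 60 = 23514$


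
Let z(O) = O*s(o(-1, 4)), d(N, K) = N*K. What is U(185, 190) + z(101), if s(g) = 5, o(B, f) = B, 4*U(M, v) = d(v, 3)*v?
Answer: 27580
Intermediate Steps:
d(N, K) = K*N
U(M, v) = 3*v²/4 (U(M, v) = ((3*v)*v)/4 = (3*v²)/4 = 3*v²/4)
z(O) = 5*O (z(O) = O*5 = 5*O)
U(185, 190) + z(101) = (¾)*190² + 5*101 = (¾)*36100 + 505 = 27075 + 505 = 27580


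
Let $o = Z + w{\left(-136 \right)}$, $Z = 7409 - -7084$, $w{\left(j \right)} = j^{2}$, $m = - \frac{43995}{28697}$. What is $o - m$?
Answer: $\frac{946729328}{28697} \approx 32991.0$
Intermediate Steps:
$m = - \frac{43995}{28697}$ ($m = \left(-43995\right) \frac{1}{28697} = - \frac{43995}{28697} \approx -1.5331$)
$Z = 14493$ ($Z = 7409 + 7084 = 14493$)
$o = 32989$ ($o = 14493 + \left(-136\right)^{2} = 14493 + 18496 = 32989$)
$o - m = 32989 - - \frac{43995}{28697} = 32989 + \frac{43995}{28697} = \frac{946729328}{28697}$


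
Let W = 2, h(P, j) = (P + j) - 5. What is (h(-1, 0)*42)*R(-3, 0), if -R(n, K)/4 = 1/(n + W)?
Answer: -1008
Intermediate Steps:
h(P, j) = -5 + P + j
R(n, K) = -4/(2 + n) (R(n, K) = -4/(n + 2) = -4/(2 + n))
(h(-1, 0)*42)*R(-3, 0) = ((-5 - 1 + 0)*42)*(-4/(2 - 3)) = (-6*42)*(-4/(-1)) = -(-1008)*(-1) = -252*4 = -1008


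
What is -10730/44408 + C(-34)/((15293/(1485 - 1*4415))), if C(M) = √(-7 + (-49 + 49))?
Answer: -5365/22204 - 2930*I*√7/15293 ≈ -0.24162 - 0.5069*I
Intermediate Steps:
C(M) = I*√7 (C(M) = √(-7 + 0) = √(-7) = I*√7)
-10730/44408 + C(-34)/((15293/(1485 - 1*4415))) = -10730/44408 + (I*√7)/((15293/(1485 - 1*4415))) = -10730*1/44408 + (I*√7)/((15293/(1485 - 4415))) = -5365/22204 + (I*√7)/((15293/(-2930))) = -5365/22204 + (I*√7)/((15293*(-1/2930))) = -5365/22204 + (I*√7)/(-15293/2930) = -5365/22204 + (I*√7)*(-2930/15293) = -5365/22204 - 2930*I*√7/15293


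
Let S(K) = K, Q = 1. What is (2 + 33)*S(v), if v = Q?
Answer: 35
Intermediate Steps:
v = 1
(2 + 33)*S(v) = (2 + 33)*1 = 35*1 = 35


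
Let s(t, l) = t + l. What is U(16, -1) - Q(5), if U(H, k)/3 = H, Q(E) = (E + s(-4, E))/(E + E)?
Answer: 237/5 ≈ 47.400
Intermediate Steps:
s(t, l) = l + t
Q(E) = (-4 + 2*E)/(2*E) (Q(E) = (E + (E - 4))/(E + E) = (E + (-4 + E))/((2*E)) = (-4 + 2*E)*(1/(2*E)) = (-4 + 2*E)/(2*E))
U(H, k) = 3*H
U(16, -1) - Q(5) = 3*16 - (-2 + 5)/5 = 48 - 3/5 = 237/5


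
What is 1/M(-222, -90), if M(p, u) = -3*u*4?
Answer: 1/1080 ≈ 0.00092593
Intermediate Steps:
M(p, u) = -12*u
1/M(-222, -90) = 1/(-12*(-90)) = 1/1080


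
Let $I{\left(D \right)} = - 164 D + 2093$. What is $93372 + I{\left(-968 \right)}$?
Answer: $254217$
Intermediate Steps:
$I{\left(D \right)} = 2093 - 164 D$
$93372 + I{\left(-968 \right)} = 93372 + \left(2093 - -158752\right) = 93372 + \left(2093 + 158752\right) = 93372 + 160845 = 254217$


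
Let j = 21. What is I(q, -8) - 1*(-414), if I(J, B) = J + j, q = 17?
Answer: 452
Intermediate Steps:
I(J, B) = 21 + J (I(J, B) = J + 21 = 21 + J)
I(q, -8) - 1*(-414) = (21 + 17) - 1*(-414) = 38 + 414 = 452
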